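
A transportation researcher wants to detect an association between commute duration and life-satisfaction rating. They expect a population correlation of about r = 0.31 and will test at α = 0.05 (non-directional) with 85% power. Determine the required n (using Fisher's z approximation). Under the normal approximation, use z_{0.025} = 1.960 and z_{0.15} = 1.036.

n = 91

Fisher's z: C = ½·ln((1+r)/(1−r)) = ½·ln(1.8986) = 0.3205.
n = ((z_{α/2} + z_β)/C)² + 3.
(1.960 + 1.036) / 0.3205 = 2.996 / 0.3205 = 9.348.
n = 9.348² + 3 = 87.38 + 3 = 90.4.
Round up.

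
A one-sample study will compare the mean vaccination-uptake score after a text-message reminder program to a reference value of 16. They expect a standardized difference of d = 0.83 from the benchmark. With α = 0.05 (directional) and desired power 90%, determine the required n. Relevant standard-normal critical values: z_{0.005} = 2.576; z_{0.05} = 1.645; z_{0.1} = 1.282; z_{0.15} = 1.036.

n = 13

For a one-sample test: n = ((z_{α} + z_β) / d)².
z_{α} + z_β = 1.645 + 1.282 = 2.927.
n = (2.927 / 0.83)² = 3.527² = 12.44.
Round up.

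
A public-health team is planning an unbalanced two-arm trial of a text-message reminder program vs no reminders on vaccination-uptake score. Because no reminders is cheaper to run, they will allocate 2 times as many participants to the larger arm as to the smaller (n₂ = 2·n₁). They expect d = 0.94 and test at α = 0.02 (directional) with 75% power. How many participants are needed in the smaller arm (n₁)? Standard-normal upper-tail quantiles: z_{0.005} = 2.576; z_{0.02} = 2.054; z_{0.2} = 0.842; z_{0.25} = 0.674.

With allocation ratio k = n₂/n₁ = 2, Var(x̄₁−x̄₂) = σ²(1/n₁ + 1/(k·n₁)) = σ²·(k+1)/(k·n₁).
So n₁ = (1 + 1/k)·((z_{α} + z_β)/d)² = 1.500 × (2.728/0.94)².
n₁ = 1.500 × 8.42 = 12.6.
Round up: n₁ = 13, giving n₂ = 2 × 13 = 26.

n₁ = 13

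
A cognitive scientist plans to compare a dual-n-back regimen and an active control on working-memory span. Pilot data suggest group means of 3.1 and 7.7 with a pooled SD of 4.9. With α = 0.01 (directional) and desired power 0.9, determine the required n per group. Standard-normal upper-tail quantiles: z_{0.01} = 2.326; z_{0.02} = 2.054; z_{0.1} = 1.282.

Cohen's d = |M₁ − M₂| / SD_pooled = |3.1 − 7.7| / 4.9 = 4.6 / 4.9 = 0.939.
For two independent groups with equal n: n = 2·((z_{α} + z_β) / d)².
z_{α} + z_β = 2.326 + 1.282 = 3.608.
n = 2 × (3.608 / 0.939)² = 2 × 3.842² = 2 × 14.76 = 29.5.
Round up to the next whole participant.

n = 30 per group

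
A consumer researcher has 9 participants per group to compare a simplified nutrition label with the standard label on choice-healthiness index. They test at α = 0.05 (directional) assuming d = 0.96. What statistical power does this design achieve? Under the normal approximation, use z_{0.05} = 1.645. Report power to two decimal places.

For two equal groups, power = Φ(d·√(n/2) − z_{α}).
d·√(n/2) = 0.96 × √(9/2) = 0.96 × 2.121 = 2.036.
z_β = 2.036 − 1.645 = 0.391.
Power = Φ(0.391) = 0.652.

power ≈ 0.65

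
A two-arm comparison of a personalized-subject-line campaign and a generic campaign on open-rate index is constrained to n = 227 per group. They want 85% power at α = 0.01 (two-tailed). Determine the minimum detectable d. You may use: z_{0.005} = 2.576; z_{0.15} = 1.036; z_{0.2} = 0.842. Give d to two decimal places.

d_min ≈ 0.34

For two independent groups of n = 227 each: d_min = (z_{α/2} + z_β)·√(2/n).
z-sum = 2.576 + 1.036 = 3.612.
d_min = 3.612 × √(2/227) = 3.612 × 0.0939 = 0.339.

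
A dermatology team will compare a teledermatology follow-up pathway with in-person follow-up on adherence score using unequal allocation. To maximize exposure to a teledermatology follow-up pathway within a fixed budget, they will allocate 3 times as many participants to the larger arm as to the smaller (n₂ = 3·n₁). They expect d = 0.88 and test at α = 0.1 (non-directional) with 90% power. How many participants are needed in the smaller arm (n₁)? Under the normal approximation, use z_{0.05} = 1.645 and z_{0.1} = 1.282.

n₁ = 15

With allocation ratio k = n₂/n₁ = 3, Var(x̄₁−x̄₂) = σ²(1/n₁ + 1/(k·n₁)) = σ²·(k+1)/(k·n₁).
So n₁ = (1 + 1/k)·((z_{α/2} + z_β)/d)² = 1.333 × (2.927/0.88)².
n₁ = 1.333 × 11.06 = 14.8.
Round up: n₁ = 15, giving n₂ = 3 × 15 = 45.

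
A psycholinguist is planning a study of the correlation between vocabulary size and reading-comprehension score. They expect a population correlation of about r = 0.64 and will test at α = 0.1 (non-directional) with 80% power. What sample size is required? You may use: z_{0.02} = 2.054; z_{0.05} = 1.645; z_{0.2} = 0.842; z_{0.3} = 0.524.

Fisher's z: C = ½·ln((1+r)/(1−r)) = ½·ln(4.5556) = 0.7582.
n = ((z_{α/2} + z_β)/C)² + 3.
(1.645 + 0.842) / 0.7582 = 2.487 / 0.7582 = 3.280.
n = 3.280² + 3 = 10.76 + 3 = 13.8.
Round up.

n = 14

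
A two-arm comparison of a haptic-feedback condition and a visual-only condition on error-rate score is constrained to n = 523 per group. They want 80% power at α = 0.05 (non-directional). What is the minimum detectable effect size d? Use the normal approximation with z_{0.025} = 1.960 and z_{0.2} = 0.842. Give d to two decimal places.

For two independent groups of n = 523 each: d_min = (z_{α/2} + z_β)·√(2/n).
z-sum = 1.960 + 0.842 = 2.802.
d_min = 2.802 × √(2/523) = 2.802 × 0.0618 = 0.173.

d_min ≈ 0.17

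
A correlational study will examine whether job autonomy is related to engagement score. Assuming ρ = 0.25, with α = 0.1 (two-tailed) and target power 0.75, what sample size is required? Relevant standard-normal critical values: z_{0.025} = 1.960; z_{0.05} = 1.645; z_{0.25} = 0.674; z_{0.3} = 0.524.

Fisher's z: C = ½·ln((1+r)/(1−r)) = ½·ln(1.6667) = 0.2554.
n = ((z_{α/2} + z_β)/C)² + 3.
(1.645 + 0.674) / 0.2554 = 2.319 / 0.2554 = 9.080.
n = 9.080² + 3 = 82.44 + 3 = 85.4.
Round up.

n = 86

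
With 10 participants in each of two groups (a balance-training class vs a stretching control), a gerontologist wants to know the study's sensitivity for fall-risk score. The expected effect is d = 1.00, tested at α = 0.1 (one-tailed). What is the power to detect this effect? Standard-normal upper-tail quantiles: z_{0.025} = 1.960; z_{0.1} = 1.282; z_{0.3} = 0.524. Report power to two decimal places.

For two equal groups, power = Φ(d·√(n/2) − z_{α}).
d·√(n/2) = 1.00 × √(10/2) = 1.00 × 2.236 = 2.236.
z_β = 2.236 − 1.282 = 0.954.
Power = Φ(0.954) = 0.830.

power ≈ 0.83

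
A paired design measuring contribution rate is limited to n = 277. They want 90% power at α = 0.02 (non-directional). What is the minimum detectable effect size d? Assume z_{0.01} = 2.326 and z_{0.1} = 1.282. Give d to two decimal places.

d_min ≈ 0.22

For a single sample (or paired design) of n = 277: d_min = (z_{α/2} + z_β)/√n.
z-sum = 2.326 + 1.282 = 3.608.
d_min = 3.608 / √277 = 3.608 / 16.643 = 0.217.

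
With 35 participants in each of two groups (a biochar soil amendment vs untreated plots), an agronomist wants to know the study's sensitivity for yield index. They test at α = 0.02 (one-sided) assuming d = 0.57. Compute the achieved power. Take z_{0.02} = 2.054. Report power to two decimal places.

For two equal groups, power = Φ(d·√(n/2) − z_{α}).
d·√(n/2) = 0.57 × √(35/2) = 0.57 × 4.183 = 2.384.
z_β = 2.384 − 2.054 = 0.330.
Power = Φ(0.330) = 0.629.

power ≈ 0.63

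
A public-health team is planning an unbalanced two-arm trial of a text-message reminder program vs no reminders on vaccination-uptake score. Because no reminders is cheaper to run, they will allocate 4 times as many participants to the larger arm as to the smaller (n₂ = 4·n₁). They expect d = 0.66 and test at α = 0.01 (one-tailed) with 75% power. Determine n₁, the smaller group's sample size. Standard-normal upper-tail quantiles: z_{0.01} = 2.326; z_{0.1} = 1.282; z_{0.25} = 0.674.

n₁ = 26

With allocation ratio k = n₂/n₁ = 4, Var(x̄₁−x̄₂) = σ²(1/n₁ + 1/(k·n₁)) = σ²·(k+1)/(k·n₁).
So n₁ = (1 + 1/k)·((z_{α} + z_β)/d)² = 1.250 × (3.000/0.66)².
n₁ = 1.250 × 20.66 = 25.8.
Round up: n₁ = 26, giving n₂ = 4 × 26 = 104.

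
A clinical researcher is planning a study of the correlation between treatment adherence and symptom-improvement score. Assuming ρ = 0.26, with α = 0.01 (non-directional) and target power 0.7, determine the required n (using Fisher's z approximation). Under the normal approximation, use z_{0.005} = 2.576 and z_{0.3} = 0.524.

n = 139

Fisher's z: C = ½·ln((1+r)/(1−r)) = ½·ln(1.7027) = 0.2661.
n = ((z_{α/2} + z_β)/C)² + 3.
(2.576 + 0.524) / 0.2661 = 3.100 / 0.2661 = 11.650.
n = 11.650² + 3 = 135.72 + 3 = 138.7.
Round up.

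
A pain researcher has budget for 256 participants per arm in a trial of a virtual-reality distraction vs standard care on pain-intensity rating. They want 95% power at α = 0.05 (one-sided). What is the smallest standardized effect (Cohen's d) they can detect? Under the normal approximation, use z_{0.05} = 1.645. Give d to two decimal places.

d_min ≈ 0.29

For two independent groups of n = 256 each: d_min = (z_{α} + z_β)·√(2/n).
z-sum = 1.645 + 1.645 = 3.290.
d_min = 3.290 × √(2/256) = 3.290 × 0.0884 = 0.291.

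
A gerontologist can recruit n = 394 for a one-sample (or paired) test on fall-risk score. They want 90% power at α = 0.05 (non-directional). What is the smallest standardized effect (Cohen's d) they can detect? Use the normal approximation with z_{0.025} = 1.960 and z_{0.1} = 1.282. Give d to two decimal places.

For a single sample (or paired design) of n = 394: d_min = (z_{α/2} + z_β)/√n.
z-sum = 1.960 + 1.282 = 3.242.
d_min = 3.242 / √394 = 3.242 / 19.849 = 0.163.

d_min ≈ 0.16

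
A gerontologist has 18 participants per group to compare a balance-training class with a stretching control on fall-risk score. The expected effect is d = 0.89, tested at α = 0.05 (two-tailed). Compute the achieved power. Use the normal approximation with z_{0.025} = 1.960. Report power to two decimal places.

power ≈ 0.76

For two equal groups, power = Φ(d·√(n/2) − z_{α/2}).
d·√(n/2) = 0.89 × √(18/2) = 0.89 × 3.000 = 2.670.
z_β = 2.670 − 1.960 = 0.710.
Power = Φ(0.710) = 0.761.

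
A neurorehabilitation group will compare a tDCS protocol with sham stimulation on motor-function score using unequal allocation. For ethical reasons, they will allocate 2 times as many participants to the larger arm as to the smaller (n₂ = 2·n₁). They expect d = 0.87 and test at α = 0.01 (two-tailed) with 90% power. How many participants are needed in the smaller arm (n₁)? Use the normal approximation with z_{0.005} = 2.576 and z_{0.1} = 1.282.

With allocation ratio k = n₂/n₁ = 2, Var(x̄₁−x̄₂) = σ²(1/n₁ + 1/(k·n₁)) = σ²·(k+1)/(k·n₁).
So n₁ = (1 + 1/k)·((z_{α/2} + z_β)/d)² = 1.500 × (3.858/0.87)².
n₁ = 1.500 × 19.66 = 29.5.
Round up: n₁ = 30, giving n₂ = 2 × 30 = 60.

n₁ = 30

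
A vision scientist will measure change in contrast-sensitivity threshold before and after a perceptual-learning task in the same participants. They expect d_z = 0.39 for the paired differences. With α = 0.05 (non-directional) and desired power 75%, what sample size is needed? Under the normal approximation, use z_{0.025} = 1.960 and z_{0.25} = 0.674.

For a paired (one-sample on differences) test: n = ((z_{α/2} + z_β) / d)².
z_{α/2} + z_β = 1.960 + 0.674 = 2.634.
n = (2.634 / 0.39)² = 6.754² = 45.61.
Round up.

n = 46 pairs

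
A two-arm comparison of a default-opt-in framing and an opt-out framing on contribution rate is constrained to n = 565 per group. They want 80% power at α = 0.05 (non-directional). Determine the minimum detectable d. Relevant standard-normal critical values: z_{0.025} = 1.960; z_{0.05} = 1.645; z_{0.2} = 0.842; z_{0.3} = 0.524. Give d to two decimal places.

For two independent groups of n = 565 each: d_min = (z_{α/2} + z_β)·√(2/n).
z-sum = 1.960 + 0.842 = 2.802.
d_min = 2.802 × √(2/565) = 2.802 × 0.0595 = 0.167.

d_min ≈ 0.17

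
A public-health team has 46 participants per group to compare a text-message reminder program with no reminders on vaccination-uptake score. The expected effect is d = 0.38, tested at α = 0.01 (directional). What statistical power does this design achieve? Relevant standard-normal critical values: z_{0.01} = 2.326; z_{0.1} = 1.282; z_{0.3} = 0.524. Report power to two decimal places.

For two equal groups, power = Φ(d·√(n/2) − z_{α}).
d·√(n/2) = 0.38 × √(46/2) = 0.38 × 4.796 = 1.822.
z_β = 1.822 − 2.326 = -0.504.
Power = Φ(-0.504) = 0.307.

power ≈ 0.31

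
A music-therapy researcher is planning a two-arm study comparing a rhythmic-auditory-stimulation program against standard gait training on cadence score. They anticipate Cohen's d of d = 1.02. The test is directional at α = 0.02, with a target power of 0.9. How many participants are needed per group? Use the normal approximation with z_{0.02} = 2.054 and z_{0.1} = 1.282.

n = 22 per group

For two independent groups with equal n: n = 2·((z_{α} + z_β) / d)².
z_{α} + z_β = 2.054 + 1.282 = 3.336.
n = 2 × (3.336 / 1.02)² = 2 × 3.271² = 2 × 10.70 = 21.4.
Round up to the next whole participant.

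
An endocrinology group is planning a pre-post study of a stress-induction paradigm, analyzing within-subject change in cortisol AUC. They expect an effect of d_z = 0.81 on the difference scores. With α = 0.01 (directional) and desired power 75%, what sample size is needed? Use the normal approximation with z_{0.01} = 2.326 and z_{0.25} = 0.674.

n = 14 pairs

For a paired (one-sample on differences) test: n = ((z_{α} + z_β) / d)².
z_{α} + z_β = 2.326 + 0.674 = 3.000.
n = (3.000 / 0.81)² = 3.704² = 13.72.
Round up.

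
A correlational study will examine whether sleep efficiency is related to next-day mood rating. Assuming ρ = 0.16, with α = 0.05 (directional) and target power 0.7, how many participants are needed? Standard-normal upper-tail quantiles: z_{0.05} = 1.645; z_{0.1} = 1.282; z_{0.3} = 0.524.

Fisher's z: C = ½·ln((1+r)/(1−r)) = ½·ln(1.3810) = 0.1614.
n = ((z_{α} + z_β)/C)² + 3.
(1.645 + 0.524) / 0.1614 = 2.169 / 0.1614 = 13.439.
n = 13.439² + 3 = 180.60 + 3 = 183.6.
Round up.

n = 184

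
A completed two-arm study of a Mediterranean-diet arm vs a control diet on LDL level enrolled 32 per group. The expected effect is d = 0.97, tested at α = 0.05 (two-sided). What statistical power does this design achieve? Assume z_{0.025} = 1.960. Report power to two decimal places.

power ≈ 0.97

For two equal groups, power = Φ(d·√(n/2) − z_{α/2}).
d·√(n/2) = 0.97 × √(32/2) = 0.97 × 4.000 = 3.880.
z_β = 3.880 − 1.960 = 1.920.
Power = Φ(1.920) = 0.973.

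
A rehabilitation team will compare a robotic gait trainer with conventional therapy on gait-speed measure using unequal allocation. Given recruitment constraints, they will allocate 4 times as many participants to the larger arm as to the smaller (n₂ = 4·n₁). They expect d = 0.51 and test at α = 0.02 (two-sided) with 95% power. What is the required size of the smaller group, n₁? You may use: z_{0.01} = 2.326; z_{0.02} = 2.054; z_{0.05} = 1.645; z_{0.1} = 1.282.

With allocation ratio k = n₂/n₁ = 4, Var(x̄₁−x̄₂) = σ²(1/n₁ + 1/(k·n₁)) = σ²·(k+1)/(k·n₁).
So n₁ = (1 + 1/k)·((z_{α/2} + z_β)/d)² = 1.250 × (3.971/0.51)².
n₁ = 1.250 × 60.63 = 75.8.
Round up: n₁ = 76, giving n₂ = 4 × 76 = 304.

n₁ = 76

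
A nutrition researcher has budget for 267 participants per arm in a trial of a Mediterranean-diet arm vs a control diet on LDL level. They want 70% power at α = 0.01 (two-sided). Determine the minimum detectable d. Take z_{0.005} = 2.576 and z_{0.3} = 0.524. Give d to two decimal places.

d_min ≈ 0.27

For two independent groups of n = 267 each: d_min = (z_{α/2} + z_β)·√(2/n).
z-sum = 2.576 + 0.524 = 3.100.
d_min = 3.100 × √(2/267) = 3.100 × 0.0865 = 0.268.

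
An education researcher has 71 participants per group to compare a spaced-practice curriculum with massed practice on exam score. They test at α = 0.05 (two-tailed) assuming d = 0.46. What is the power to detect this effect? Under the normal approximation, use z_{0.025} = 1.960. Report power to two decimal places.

power ≈ 0.78

For two equal groups, power = Φ(d·√(n/2) − z_{α/2}).
d·√(n/2) = 0.46 × √(71/2) = 0.46 × 5.958 = 2.741.
z_β = 2.741 − 1.960 = 0.781.
Power = Φ(0.781) = 0.783.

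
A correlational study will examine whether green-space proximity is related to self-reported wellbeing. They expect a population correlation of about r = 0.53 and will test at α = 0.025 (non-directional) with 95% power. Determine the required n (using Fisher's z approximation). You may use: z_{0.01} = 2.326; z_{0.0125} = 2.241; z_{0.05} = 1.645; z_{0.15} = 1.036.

n = 47

Fisher's z: C = ½·ln((1+r)/(1−r)) = ½·ln(3.2553) = 0.5901.
n = ((z_{α/2} + z_β)/C)² + 3.
(2.241 + 1.645) / 0.5901 = 3.886 / 0.5901 = 6.585.
n = 6.585² + 3 = 43.37 + 3 = 46.4.
Round up.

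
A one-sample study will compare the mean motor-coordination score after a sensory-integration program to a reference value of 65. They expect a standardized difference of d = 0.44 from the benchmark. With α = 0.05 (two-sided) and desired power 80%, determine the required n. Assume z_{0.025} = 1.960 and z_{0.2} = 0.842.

n = 41

For a one-sample test: n = ((z_{α/2} + z_β) / d)².
z_{α/2} + z_β = 1.960 + 0.842 = 2.802.
n = (2.802 / 0.44)² = 6.368² = 40.55.
Round up.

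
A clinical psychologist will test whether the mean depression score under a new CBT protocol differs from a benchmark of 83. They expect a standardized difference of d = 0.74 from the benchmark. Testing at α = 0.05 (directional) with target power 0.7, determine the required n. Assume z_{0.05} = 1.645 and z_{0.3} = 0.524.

n = 9

For a one-sample test: n = ((z_{α} + z_β) / d)².
z_{α} + z_β = 1.645 + 0.524 = 2.169.
n = (2.169 / 0.74)² = 2.931² = 8.59.
Round up.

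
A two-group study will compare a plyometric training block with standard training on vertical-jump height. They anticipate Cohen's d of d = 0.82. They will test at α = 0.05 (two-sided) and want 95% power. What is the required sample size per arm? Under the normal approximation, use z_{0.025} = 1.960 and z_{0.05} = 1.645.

n = 39 per group

For two independent groups with equal n: n = 2·((z_{α/2} + z_β) / d)².
z_{α/2} + z_β = 1.960 + 1.645 = 3.605.
n = 2 × (3.605 / 0.82)² = 2 × 4.396² = 2 × 19.33 = 38.7.
Round up to the next whole participant.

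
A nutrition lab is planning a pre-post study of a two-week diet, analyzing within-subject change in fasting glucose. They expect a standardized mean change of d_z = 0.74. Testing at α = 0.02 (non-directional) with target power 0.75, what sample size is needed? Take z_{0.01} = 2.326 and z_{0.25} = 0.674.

n = 17 pairs

For a paired (one-sample on differences) test: n = ((z_{α/2} + z_β) / d)².
z_{α/2} + z_β = 2.326 + 0.674 = 3.000.
n = (3.000 / 0.74)² = 4.054² = 16.44.
Round up.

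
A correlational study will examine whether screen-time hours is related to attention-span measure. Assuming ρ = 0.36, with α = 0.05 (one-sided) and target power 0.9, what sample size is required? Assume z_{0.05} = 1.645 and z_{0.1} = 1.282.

Fisher's z: C = ½·ln((1+r)/(1−r)) = ½·ln(2.1250) = 0.3769.
n = ((z_{α} + z_β)/C)² + 3.
(1.645 + 1.282) / 0.3769 = 2.927 / 0.3769 = 7.766.
n = 7.766² + 3 = 60.31 + 3 = 63.3.
Round up.

n = 64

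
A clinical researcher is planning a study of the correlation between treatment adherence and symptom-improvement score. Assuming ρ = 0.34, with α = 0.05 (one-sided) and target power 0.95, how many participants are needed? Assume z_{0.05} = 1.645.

n = 90

Fisher's z: C = ½·ln((1+r)/(1−r)) = ½·ln(2.0303) = 0.3541.
n = ((z_{α} + z_β)/C)² + 3.
(1.645 + 1.645) / 0.3541 = 3.290 / 0.3541 = 9.291.
n = 9.291² + 3 = 86.33 + 3 = 89.3.
Round up.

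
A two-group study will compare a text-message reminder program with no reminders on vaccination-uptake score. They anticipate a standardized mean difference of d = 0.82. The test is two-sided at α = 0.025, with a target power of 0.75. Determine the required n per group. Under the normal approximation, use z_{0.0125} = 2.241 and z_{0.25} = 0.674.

n = 26 per group

For two independent groups with equal n: n = 2·((z_{α/2} + z_β) / d)².
z_{α/2} + z_β = 2.241 + 0.674 = 2.915.
n = 2 × (2.915 / 0.82)² = 2 × 3.555² = 2 × 12.64 = 25.3.
Round up to the next whole participant.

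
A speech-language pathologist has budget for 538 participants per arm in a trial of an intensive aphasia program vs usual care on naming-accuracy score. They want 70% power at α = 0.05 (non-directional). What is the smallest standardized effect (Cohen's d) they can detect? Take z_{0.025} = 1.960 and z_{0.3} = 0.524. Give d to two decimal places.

d_min ≈ 0.15

For two independent groups of n = 538 each: d_min = (z_{α/2} + z_β)·√(2/n).
z-sum = 1.960 + 0.524 = 2.484.
d_min = 2.484 × √(2/538) = 2.484 × 0.0610 = 0.151.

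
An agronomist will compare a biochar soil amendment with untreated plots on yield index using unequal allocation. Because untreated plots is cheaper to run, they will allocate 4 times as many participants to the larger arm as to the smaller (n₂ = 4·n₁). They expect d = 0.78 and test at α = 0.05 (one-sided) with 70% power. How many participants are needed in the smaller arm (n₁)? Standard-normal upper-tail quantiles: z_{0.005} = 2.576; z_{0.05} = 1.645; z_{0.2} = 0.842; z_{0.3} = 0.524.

n₁ = 10

With allocation ratio k = n₂/n₁ = 4, Var(x̄₁−x̄₂) = σ²(1/n₁ + 1/(k·n₁)) = σ²·(k+1)/(k·n₁).
So n₁ = (1 + 1/k)·((z_{α} + z_β)/d)² = 1.250 × (2.169/0.78)².
n₁ = 1.250 × 7.73 = 9.7.
Round up: n₁ = 10, giving n₂ = 4 × 10 = 40.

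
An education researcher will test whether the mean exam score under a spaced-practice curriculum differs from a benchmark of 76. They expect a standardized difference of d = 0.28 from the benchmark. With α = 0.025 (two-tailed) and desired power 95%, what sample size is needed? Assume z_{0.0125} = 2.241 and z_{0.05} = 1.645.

For a one-sample test: n = ((z_{α/2} + z_β) / d)².
z_{α/2} + z_β = 2.241 + 1.645 = 3.886.
n = (3.886 / 0.28)² = 13.879² = 192.61.
Round up.

n = 193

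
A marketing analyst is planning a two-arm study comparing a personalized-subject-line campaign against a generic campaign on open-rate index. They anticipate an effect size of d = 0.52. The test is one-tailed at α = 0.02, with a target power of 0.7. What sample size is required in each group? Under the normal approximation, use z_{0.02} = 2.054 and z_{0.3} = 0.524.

n = 50 per group

For two independent groups with equal n: n = 2·((z_{α} + z_β) / d)².
z_{α} + z_β = 2.054 + 0.524 = 2.578.
n = 2 × (2.578 / 0.52)² = 2 × 4.958² = 2 × 24.58 = 49.2.
Round up to the next whole participant.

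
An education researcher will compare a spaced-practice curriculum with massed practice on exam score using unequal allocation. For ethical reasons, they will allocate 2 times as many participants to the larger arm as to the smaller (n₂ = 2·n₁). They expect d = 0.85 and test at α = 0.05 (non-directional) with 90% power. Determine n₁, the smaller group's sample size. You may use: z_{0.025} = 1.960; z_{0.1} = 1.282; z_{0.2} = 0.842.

n₁ = 22

With allocation ratio k = n₂/n₁ = 2, Var(x̄₁−x̄₂) = σ²(1/n₁ + 1/(k·n₁)) = σ²·(k+1)/(k·n₁).
So n₁ = (1 + 1/k)·((z_{α/2} + z_β)/d)² = 1.500 × (3.242/0.85)².
n₁ = 1.500 × 14.55 = 21.8.
Round up: n₁ = 22, giving n₂ = 2 × 22 = 44.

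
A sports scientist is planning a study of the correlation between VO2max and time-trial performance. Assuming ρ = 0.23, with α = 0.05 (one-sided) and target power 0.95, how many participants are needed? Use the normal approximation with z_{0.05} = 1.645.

Fisher's z: C = ½·ln((1+r)/(1−r)) = ½·ln(1.5974) = 0.2342.
n = ((z_{α} + z_β)/C)² + 3.
(1.645 + 1.645) / 0.2342 = 3.290 / 0.2342 = 14.048.
n = 14.048² + 3 = 197.34 + 3 = 200.3.
Round up.

n = 201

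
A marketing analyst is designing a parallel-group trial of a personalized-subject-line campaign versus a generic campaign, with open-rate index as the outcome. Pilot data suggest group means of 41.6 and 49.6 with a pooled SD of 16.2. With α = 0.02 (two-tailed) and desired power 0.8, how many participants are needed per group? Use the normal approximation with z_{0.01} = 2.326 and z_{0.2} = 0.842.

Cohen's d = |M₁ − M₂| / SD_pooled = |41.6 − 49.6| / 16.2 = 8.0 / 16.2 = 0.494.
For two independent groups with equal n: n = 2·((z_{α/2} + z_β) / d)².
z_{α/2} + z_β = 2.326 + 0.842 = 3.168.
n = 2 × (3.168 / 0.494)² = 2 × 6.413² = 2 × 41.13 = 82.3.
Round up to the next whole participant.

n = 83 per group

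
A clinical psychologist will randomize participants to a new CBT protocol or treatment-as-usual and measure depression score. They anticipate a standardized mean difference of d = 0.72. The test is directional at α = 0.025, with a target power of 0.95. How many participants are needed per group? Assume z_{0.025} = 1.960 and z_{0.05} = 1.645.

n = 51 per group

For two independent groups with equal n: n = 2·((z_{α} + z_β) / d)².
z_{α} + z_β = 1.960 + 1.645 = 3.605.
n = 2 × (3.605 / 0.72)² = 2 × 5.007² = 2 × 25.07 = 50.1.
Round up to the next whole participant.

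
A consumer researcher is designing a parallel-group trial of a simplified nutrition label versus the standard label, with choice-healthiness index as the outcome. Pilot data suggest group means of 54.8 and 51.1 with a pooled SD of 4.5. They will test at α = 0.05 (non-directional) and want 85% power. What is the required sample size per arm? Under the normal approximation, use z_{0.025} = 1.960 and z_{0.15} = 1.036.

n = 27 per group

Cohen's d = |M₁ − M₂| / SD_pooled = |54.8 − 51.1| / 4.5 = 3.7 / 4.5 = 0.822.
For two independent groups with equal n: n = 2·((z_{α/2} + z_β) / d)².
z_{α/2} + z_β = 1.960 + 1.036 = 2.996.
n = 2 × (2.996 / 0.822)² = 2 × 3.645² = 2 × 13.28 = 26.6.
Round up to the next whole participant.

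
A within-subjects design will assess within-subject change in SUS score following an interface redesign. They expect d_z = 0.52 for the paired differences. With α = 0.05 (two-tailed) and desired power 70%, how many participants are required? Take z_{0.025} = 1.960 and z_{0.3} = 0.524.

n = 23 pairs

For a paired (one-sample on differences) test: n = ((z_{α/2} + z_β) / d)².
z_{α/2} + z_β = 1.960 + 0.524 = 2.484.
n = (2.484 / 0.52)² = 4.777² = 22.82.
Round up.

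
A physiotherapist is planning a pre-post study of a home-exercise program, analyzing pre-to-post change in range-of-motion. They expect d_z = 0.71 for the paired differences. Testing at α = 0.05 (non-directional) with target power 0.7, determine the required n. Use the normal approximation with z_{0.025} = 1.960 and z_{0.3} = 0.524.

n = 13 pairs

For a paired (one-sample on differences) test: n = ((z_{α/2} + z_β) / d)².
z_{α/2} + z_β = 1.960 + 0.524 = 2.484.
n = (2.484 / 0.71)² = 3.499² = 12.24.
Round up.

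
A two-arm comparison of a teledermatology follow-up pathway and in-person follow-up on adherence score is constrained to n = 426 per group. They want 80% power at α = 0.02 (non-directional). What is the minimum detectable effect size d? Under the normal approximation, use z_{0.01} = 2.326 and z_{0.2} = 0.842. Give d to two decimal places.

d_min ≈ 0.22

For two independent groups of n = 426 each: d_min = (z_{α/2} + z_β)·√(2/n).
z-sum = 2.326 + 0.842 = 3.168.
d_min = 3.168 × √(2/426) = 3.168 × 0.0685 = 0.217.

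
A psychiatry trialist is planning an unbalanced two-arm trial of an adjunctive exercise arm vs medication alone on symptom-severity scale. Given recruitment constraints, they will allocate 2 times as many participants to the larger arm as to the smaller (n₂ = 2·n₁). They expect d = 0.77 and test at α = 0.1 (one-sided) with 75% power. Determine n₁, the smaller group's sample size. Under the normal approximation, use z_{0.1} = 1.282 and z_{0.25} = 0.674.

n₁ = 10

With allocation ratio k = n₂/n₁ = 2, Var(x̄₁−x̄₂) = σ²(1/n₁ + 1/(k·n₁)) = σ²·(k+1)/(k·n₁).
So n₁ = (1 + 1/k)·((z_{α} + z_β)/d)² = 1.500 × (1.956/0.77)².
n₁ = 1.500 × 6.45 = 9.7.
Round up: n₁ = 10, giving n₂ = 2 × 10 = 20.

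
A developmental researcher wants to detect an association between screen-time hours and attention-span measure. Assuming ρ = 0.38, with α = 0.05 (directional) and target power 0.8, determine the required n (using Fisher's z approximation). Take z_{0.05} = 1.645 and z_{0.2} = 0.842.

n = 42

Fisher's z: C = ½·ln((1+r)/(1−r)) = ½·ln(2.2258) = 0.4001.
n = ((z_{α} + z_β)/C)² + 3.
(1.645 + 0.842) / 0.4001 = 2.487 / 0.4001 = 6.216.
n = 6.216² + 3 = 38.64 + 3 = 41.6.
Round up.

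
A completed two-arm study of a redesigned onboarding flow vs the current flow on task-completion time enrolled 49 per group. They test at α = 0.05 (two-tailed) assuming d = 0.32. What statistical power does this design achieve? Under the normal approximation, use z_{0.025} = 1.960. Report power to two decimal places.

For two equal groups, power = Φ(d·√(n/2) − z_{α/2}).
d·√(n/2) = 0.32 × √(49/2) = 0.32 × 4.950 = 1.584.
z_β = 1.584 − 1.960 = -0.376.
Power = Φ(-0.376) = 0.353.

power ≈ 0.35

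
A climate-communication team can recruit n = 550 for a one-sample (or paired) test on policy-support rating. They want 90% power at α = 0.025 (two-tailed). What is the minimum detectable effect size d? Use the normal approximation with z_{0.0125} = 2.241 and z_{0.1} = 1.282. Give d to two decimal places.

d_min ≈ 0.15

For a single sample (or paired design) of n = 550: d_min = (z_{α/2} + z_β)/√n.
z-sum = 2.241 + 1.282 = 3.523.
d_min = 3.523 / √550 = 3.523 / 23.452 = 0.150.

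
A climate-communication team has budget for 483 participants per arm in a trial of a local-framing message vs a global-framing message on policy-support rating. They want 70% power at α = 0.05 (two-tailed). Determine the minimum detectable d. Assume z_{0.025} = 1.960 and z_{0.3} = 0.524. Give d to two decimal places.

For two independent groups of n = 483 each: d_min = (z_{α/2} + z_β)·√(2/n).
z-sum = 1.960 + 0.524 = 2.484.
d_min = 2.484 × √(2/483) = 2.484 × 0.0643 = 0.160.

d_min ≈ 0.16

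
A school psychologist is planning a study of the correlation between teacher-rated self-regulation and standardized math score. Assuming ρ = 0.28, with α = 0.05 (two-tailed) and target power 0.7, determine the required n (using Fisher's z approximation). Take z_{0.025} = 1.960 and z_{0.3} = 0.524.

Fisher's z: C = ½·ln((1+r)/(1−r)) = ½·ln(1.7778) = 0.2877.
n = ((z_{α/2} + z_β)/C)² + 3.
(1.960 + 0.524) / 0.2877 = 2.484 / 0.2877 = 8.634.
n = 8.634² + 3 = 74.55 + 3 = 77.5.
Round up.

n = 78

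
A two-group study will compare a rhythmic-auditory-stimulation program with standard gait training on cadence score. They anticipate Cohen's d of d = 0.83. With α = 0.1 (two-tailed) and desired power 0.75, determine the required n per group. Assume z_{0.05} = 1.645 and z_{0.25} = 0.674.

n = 16 per group

For two independent groups with equal n: n = 2·((z_{α/2} + z_β) / d)².
z_{α/2} + z_β = 1.645 + 0.674 = 2.319.
n = 2 × (2.319 / 0.83)² = 2 × 2.794² = 2 × 7.81 = 15.6.
Round up to the next whole participant.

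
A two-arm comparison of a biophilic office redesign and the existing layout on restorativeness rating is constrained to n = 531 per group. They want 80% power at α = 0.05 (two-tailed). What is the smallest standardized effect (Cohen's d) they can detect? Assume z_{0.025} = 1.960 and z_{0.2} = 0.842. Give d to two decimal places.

For two independent groups of n = 531 each: d_min = (z_{α/2} + z_β)·√(2/n).
z-sum = 1.960 + 0.842 = 2.802.
d_min = 2.802 × √(2/531) = 2.802 × 0.0614 = 0.172.

d_min ≈ 0.17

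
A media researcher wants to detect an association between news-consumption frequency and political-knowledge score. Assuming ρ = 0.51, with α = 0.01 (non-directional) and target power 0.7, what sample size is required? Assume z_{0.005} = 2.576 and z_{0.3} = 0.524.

Fisher's z: C = ½·ln((1+r)/(1−r)) = ½·ln(3.0816) = 0.5627.
n = ((z_{α/2} + z_β)/C)² + 3.
(2.576 + 0.524) / 0.5627 = 3.100 / 0.5627 = 5.509.
n = 5.509² + 3 = 30.35 + 3 = 33.4.
Round up.

n = 34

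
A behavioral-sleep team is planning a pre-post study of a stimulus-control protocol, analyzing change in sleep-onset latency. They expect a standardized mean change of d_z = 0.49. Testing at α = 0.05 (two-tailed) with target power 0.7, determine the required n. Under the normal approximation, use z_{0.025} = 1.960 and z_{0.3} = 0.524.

For a paired (one-sample on differences) test: n = ((z_{α/2} + z_β) / d)².
z_{α/2} + z_β = 1.960 + 0.524 = 2.484.
n = (2.484 / 0.49)² = 5.069² = 25.70.
Round up.

n = 26 pairs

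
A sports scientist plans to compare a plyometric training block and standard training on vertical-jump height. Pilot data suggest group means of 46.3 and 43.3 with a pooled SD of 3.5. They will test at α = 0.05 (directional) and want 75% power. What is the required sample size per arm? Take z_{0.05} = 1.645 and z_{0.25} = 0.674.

n = 15 per group

Cohen's d = |M₁ − M₂| / SD_pooled = |46.3 − 43.3| / 3.5 = 3.0 / 3.5 = 0.857.
For two independent groups with equal n: n = 2·((z_{α} + z_β) / d)².
z_{α} + z_β = 1.645 + 0.674 = 2.319.
n = 2 × (2.319 / 0.857)² = 2 × 2.706² = 2 × 7.32 = 14.6.
Round up to the next whole participant.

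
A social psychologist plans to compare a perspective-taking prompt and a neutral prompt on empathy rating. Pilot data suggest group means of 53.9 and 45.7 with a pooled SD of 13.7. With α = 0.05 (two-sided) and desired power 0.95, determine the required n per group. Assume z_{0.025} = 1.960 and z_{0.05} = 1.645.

Cohen's d = |M₁ − M₂| / SD_pooled = |53.9 − 45.7| / 13.7 = 8.2 / 13.7 = 0.599.
For two independent groups with equal n: n = 2·((z_{α/2} + z_β) / d)².
z_{α/2} + z_β = 1.960 + 1.645 = 3.605.
n = 2 × (3.605 / 0.599)² = 2 × 6.018² = 2 × 36.22 = 72.4.
Round up to the next whole participant.

n = 73 per group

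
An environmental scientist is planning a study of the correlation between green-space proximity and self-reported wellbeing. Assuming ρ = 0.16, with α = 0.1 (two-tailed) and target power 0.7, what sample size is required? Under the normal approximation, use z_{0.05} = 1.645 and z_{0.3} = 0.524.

Fisher's z: C = ½·ln((1+r)/(1−r)) = ½·ln(1.3810) = 0.1614.
n = ((z_{α/2} + z_β)/C)² + 3.
(1.645 + 0.524) / 0.1614 = 2.169 / 0.1614 = 13.439.
n = 13.439² + 3 = 180.60 + 3 = 183.6.
Round up.

n = 184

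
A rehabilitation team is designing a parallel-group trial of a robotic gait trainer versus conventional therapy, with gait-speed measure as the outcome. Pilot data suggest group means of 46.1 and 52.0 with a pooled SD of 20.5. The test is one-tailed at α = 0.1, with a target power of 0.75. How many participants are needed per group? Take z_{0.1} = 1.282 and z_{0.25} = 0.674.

Cohen's d = |M₁ − M₂| / SD_pooled = |46.1 − 52.0| / 20.5 = 5.9 / 20.5 = 0.288.
For two independent groups with equal n: n = 2·((z_{α} + z_β) / d)².
z_{α} + z_β = 1.282 + 0.674 = 1.956.
n = 2 × (1.956 / 0.288)² = 2 × 6.792² = 2 × 46.13 = 92.3.
Round up to the next whole participant.

n = 93 per group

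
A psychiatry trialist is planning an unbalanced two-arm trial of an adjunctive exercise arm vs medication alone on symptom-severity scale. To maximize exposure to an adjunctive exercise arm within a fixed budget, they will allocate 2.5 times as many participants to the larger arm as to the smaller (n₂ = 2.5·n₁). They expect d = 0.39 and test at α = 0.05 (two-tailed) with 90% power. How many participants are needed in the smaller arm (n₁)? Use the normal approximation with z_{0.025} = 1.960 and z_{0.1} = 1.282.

n₁ = 97

With allocation ratio k = n₂/n₁ = 2.5, Var(x̄₁−x̄₂) = σ²(1/n₁ + 1/(k·n₁)) = σ²·(k+1)/(k·n₁).
So n₁ = (1 + 1/k)·((z_{α/2} + z_β)/d)² = 1.400 × (3.242/0.39)².
n₁ = 1.400 × 69.10 = 96.7.
Round up: n₁ = 97, giving n₂ = ⌈2.5 × 97⌉ = ⌈242.5⌉ = 243.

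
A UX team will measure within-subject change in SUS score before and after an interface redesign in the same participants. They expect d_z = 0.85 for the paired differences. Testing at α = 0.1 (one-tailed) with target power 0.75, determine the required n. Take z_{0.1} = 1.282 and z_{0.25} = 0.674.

For a paired (one-sample on differences) test: n = ((z_{α} + z_β) / d)².
z_{α} + z_β = 1.282 + 0.674 = 1.956.
n = (1.956 / 0.85)² = 2.301² = 5.30.
Round up.

n = 6 pairs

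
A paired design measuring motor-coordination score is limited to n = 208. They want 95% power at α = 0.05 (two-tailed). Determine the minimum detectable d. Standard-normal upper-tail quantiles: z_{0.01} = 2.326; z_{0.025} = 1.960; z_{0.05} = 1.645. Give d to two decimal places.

For a single sample (or paired design) of n = 208: d_min = (z_{α/2} + z_β)/√n.
z-sum = 1.960 + 1.645 = 3.605.
d_min = 3.605 / √208 = 3.605 / 14.422 = 0.250.

d_min ≈ 0.25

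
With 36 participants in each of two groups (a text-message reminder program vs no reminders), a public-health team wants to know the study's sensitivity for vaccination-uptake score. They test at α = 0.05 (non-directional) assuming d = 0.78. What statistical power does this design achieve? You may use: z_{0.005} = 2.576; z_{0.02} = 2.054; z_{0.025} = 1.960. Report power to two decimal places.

For two equal groups, power = Φ(d·√(n/2) − z_{α/2}).
d·√(n/2) = 0.78 × √(36/2) = 0.78 × 4.243 = 3.309.
z_β = 3.309 − 1.960 = 1.349.
Power = Φ(1.349) = 0.911.

power ≈ 0.91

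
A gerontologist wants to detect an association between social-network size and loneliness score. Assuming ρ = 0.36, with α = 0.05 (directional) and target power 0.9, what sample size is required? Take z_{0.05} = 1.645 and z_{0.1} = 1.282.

Fisher's z: C = ½·ln((1+r)/(1−r)) = ½·ln(2.1250) = 0.3769.
n = ((z_{α} + z_β)/C)² + 3.
(1.645 + 1.282) / 0.3769 = 2.927 / 0.3769 = 7.766.
n = 7.766² + 3 = 60.31 + 3 = 63.3.
Round up.

n = 64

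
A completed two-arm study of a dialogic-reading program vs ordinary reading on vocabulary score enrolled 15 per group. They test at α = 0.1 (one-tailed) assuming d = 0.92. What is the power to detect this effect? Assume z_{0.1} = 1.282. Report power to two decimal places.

For two equal groups, power = Φ(d·√(n/2) − z_{α}).
d·√(n/2) = 0.92 × √(15/2) = 0.92 × 2.739 = 2.520.
z_β = 2.520 − 1.282 = 1.238.
Power = Φ(1.238) = 0.892.

power ≈ 0.89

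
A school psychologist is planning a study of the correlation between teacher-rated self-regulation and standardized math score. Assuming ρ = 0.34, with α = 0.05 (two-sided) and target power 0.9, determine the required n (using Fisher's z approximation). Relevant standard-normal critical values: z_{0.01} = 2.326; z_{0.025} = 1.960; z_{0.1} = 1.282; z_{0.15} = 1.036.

Fisher's z: C = ½·ln((1+r)/(1−r)) = ½·ln(2.0303) = 0.3541.
n = ((z_{α/2} + z_β)/C)² + 3.
(1.960 + 1.282) / 0.3541 = 3.242 / 0.3541 = 9.156.
n = 9.156² + 3 = 83.83 + 3 = 86.8.
Round up.

n = 87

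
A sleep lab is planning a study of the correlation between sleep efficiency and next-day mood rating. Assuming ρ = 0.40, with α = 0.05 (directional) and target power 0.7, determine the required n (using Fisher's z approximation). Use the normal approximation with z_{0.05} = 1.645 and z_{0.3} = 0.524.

n = 30

Fisher's z: C = ½·ln((1+r)/(1−r)) = ½·ln(2.3333) = 0.4236.
n = ((z_{α} + z_β)/C)² + 3.
(1.645 + 0.524) / 0.4236 = 2.169 / 0.4236 = 5.120.
n = 5.120² + 3 = 26.22 + 3 = 29.2.
Round up.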